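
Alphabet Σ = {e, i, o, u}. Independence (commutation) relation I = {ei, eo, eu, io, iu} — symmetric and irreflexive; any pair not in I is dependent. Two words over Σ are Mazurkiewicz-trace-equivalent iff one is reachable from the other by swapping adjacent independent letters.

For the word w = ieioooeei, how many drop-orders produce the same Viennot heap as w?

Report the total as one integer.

drop 0:i onto floor
drop 1:e onto floor
drop 2:i onto {0:i}
drop 3:o onto floor
drop 4:o onto {3:o}
drop 5:o onto {4:o}
drop 6:e onto {1:e}
drop 7:e onto {6:e}
drop 8:i onto {2:i}
ground layer = {0:i, 1:e, 3:o}
drop-orders for the pieces not yet dropped (sum over which currently-grounded one goes next):
  1 to go: {5} 1  {7} 1  {8} 1
  2 to go: {2,8} 1  {4,5} 1  {5,7} 2  {5,8} 2  {6,7} 1  {7,8} 2
  3 to go: {0,2,8} 1  {1,6,7} 1  {2,5,8} 3  {2,7,8} 3  {3,4,5} 1  {4,5,7} 3  {4,5,8} 3  {5,6,7} 3  {5,7,8} 6  {6,7,8} 3
  4 to go: {0,2,5,8} 4  {0,2,7,8} 4  {1,5,6,7} 4  {1,6,7,8} 4  {2,4,5,8} 6  {2,5,7,8} 12  {2,6,7,8} 6  {3,4,5,7} 4  {3,4,5,8} 4  {4,5,6,7} 6  {4,5,7,8} 12  {5,6,7,8} 12
  5 to go: {0,2,4,5,8} 10  {0,2,5,7,8} 20  {0,2,6,7,8} 10  {1,2,6,7,8} 10  {1,4,5,6,7} 10  {1,5,6,7,8} 20  {2,3,4,5,8} 10  {2,4,5,7,8} 30  {2,5,6,7,8} 30  {3,4,5,6,7} 10  {3,4,5,7,8} 20  {4,5,6,7,8} 30
  6 to go: {0,1,2,6,7,8} 20  {0,2,3,4,5,8} 20  {0,2,4,5,7,8} 60  {0,2,5,6,7,8} 60  {1,2,5,6,7,8} 60  {1,3,4,5,6,7} 20  {1,4,5,6,7,8} 60  {2,3,4,5,7,8} 60  {2,4,5,6,7,8} 90  {3,4,5,6,7,8} 60
  7 to go: {0,1,2,5,6,7,8} 140  {0,2,3,4,5,7,8} 140  {0,2,4,5,6,7,8} 210  {1,2,4,5,6,7,8} 210  {1,3,4,5,6,7,8} 140  {2,3,4,5,6,7,8} 210
  if 0:i drops first: 560 orders
  if 1:e drops first: 560 orders
  if 3:o drops first: 560 orders
heap linearizations: 1680

1680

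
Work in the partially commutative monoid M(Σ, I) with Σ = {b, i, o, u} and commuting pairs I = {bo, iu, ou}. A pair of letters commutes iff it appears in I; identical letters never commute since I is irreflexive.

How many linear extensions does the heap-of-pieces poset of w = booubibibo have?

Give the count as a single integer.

20

piece 0:b — minimal
piece 1:o — minimal
piece 2:o rests on {1:o}
piece 3:u rests on {0:b}
piece 4:b rests on {3:u}
piece 5:i rests on {2:o, 4:b}
piece 6:b rests on {5:i}
piece 7:i rests on {6:b}
piece 8:b rests on {7:i}
piece 9:o rests on {7:i}
minimal pieces: {0:b, 1:o}
ways to finish when only these pieces remain (= sum over removing one remaining piece with nothing left below it):
  1 left: {8}→1  {9}→1
  2 left: {8,9}→2
  3 left: {7,8,9}→2
  4 left: {6,7,8,9}→2
  5 left: {5,6,7,8,9}→2
  6 left: {2,5,6,7,8,9}→2  {4,5,6,7,8,9}→2
  7 left: {1,2,5,6,7,8,9}→2  {2,4,5,6,7,8,9}→4  {3,4,5,6,7,8,9}→2
  8 left: {0,3,4,5,6,7,8,9}→2  {1,2,4,5,6,7,8,9}→6  {2,3,4,5,6,7,8,9}→6
  placing 0:b first → 12 extensions
  placing 1:o first → 8 extensions
total linear extensions = 20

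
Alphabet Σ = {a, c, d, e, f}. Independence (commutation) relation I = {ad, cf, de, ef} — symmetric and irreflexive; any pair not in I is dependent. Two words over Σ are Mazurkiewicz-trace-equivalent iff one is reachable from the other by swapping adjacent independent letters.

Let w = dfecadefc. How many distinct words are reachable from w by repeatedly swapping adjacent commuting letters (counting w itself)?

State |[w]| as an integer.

40

drop 0:d onto floor
drop 1:f onto {0:d}
drop 2:e onto floor
drop 3:c onto {0:d, 2:e}
drop 4:a onto {1:f, 3:c}
drop 5:d onto {1:f, 3:c}
drop 6:e onto {4:a}
drop 7:f onto {4:a, 5:d}
drop 8:c onto {5:d, 6:e}
ground layer = {0:d, 2:e}
drop-orders for the pieces not yet dropped (sum over which currently-grounded one goes next):
  1 to go: {7} 1  {8} 1
  2 to go: {6,8} 1  {7,8} 2
  3 to go: {5,7,8} 2  {6,7,8} 3
  4 to go: {4,6,7,8} 3  {5,6,7,8} 5
  5 to go: {4,5,6,7,8} 8
  6 to go: {1,4,5,6,7,8} 8  {3,4,5,6,7,8} 8
  7 to go: {1,3,4,5,6,7,8} 16  {2,3,4,5,6,7,8} 8
  if 0:d drops first: 24 orders
  if 2:e drops first: 16 orders
heap linearizations: 40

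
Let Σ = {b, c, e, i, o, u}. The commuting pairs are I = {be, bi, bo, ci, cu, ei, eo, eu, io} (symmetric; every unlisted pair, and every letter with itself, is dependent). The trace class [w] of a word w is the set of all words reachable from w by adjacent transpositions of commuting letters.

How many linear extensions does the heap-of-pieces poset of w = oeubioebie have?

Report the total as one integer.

#0=o has no predecessor
#1=e has no predecessor
#2=u depends on [0:o]
#3=b depends on [2:u]
#4=i depends on [2:u]
#5=o depends on [2:u]
#6=e depends on [1:e]
#7=b depends on [3:b]
#8=i depends on [4:i]
#9=e depends on [6:e]
sources: [0:o, 1:e]
N(rest) = Σ N(rest − s) over sources s of rest; N(one piece) = 1:
  size 1 → [5]=1  [7]=1  [8]=1  [9]=1
  size 2 → [3,7]=1  [4,8]=1  [5,7]=2  [5,8]=2  [5,9]=2  [6,9]=1  [7,8]=2  [7,9]=2  [8,9]=2
  size 3 → [1,6,9]=1  [3,5,7]=3  [3,7,8]=3  [3,7,9]=3  [4,5,8]=3  [4,7,8]=3  [4,8,9]=3  [5,6,9]=3  [5,7,8]=6  [5,7,9]=6  [5,8,9]=6  [6,7,9]=3  [6,8,9]=3  [7,8,9]=6
  size 4 → [1,5,6,9]=4  [1,6,7,9]=4  [1,6,8,9]=4  [3,4,7,8]=6  [3,5,7,8]=12  [3,5,7,9]=12  [3,6,7,9]=6  [3,7,8,9]=12  [4,5,7,8]=12  [4,5,8,9]=12  [4,6,8,9]=6  [4,7,8,9]=12  [5,6,7,9]=12  [5,6,8,9]=12  [5,7,8,9]=24  [6,7,8,9]=12
  size 5 → [1,3,6,7,9]=10  [1,4,6,8,9]=10  [1,5,6,7,9]=20  [1,5,6,8,9]=20  [1,6,7,8,9]=20  [3,4,5,7,8]=30  [3,4,7,8,9]=30  [3,5,6,7,9]=30  [3,5,7,8,9]=60  [3,6,7,8,9]=30  [4,5,6,8,9]=30  [4,5,7,8,9]=60  [4,6,7,8,9]=30  [5,6,7,8,9]=60
  size 6 → [1,3,5,6,7,9]=60  [1,3,6,7,8,9]=60  [1,4,5,6,8,9]=60  [1,4,6,7,8,9]=60  [1,5,6,7,8,9]=120  [2,3,4,5,7,8]=30  [3,4,5,7,8,9]=180  [3,4,6,7,8,9]=90  [3,5,6,7,8,9]=180  [4,5,6,7,8,9]=180
  size 7 → [0,2,3,4,5,7,8]=30  [1,3,4,6,7,8,9]=210  [1,3,5,6,7,8,9]=420  [1,4,5,6,7,8,9]=420  [2,3,4,5,7,8,9]=210  [3,4,5,6,7,8,9]=630
  size 8 → [0,2,3,4,5,7,8,9]=240  [1,3,4,5,6,7,8,9]=1680  [2,3,4,5,6,7,8,9]=840
  first=0(o) contributes 2520
  first=1(e) contributes 1080
|[w]| = 3600

3600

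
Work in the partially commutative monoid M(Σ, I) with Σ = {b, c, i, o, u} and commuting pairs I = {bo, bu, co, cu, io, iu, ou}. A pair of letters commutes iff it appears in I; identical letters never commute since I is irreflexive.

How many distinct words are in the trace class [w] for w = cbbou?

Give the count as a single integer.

0(c) covers ∅
1(b) covers 0:c
2(b) covers 1:b
3(o) covers ∅
4(u) covers ∅
floor of heap: 0:c, 3:o, 4:u
completions by unplaced set U, small U first (add the entries for U minus each lowest piece of U):
  |U|=1: {2}:1  {3}:1  {4}:1
  |U|=2: {1,2}:1  {2,3}:2  {2,4}:2  {3,4}:2
  |U|=3: {0,1,2}:1  {1,2,3}:3  {1,2,4}:3  {2,3,4}:6
  start at 0(c): 12
  start at 3(o): 4
  start at 4(u): 4
sum over floor = 20

20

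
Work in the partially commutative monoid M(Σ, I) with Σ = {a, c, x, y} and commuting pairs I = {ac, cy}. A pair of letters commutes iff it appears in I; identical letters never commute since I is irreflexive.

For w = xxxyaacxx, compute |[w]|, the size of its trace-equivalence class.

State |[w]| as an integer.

4

drop 0:x onto floor
drop 1:x onto {0:x}
drop 2:x onto {1:x}
drop 3:y onto {2:x}
drop 4:a onto {3:y}
drop 5:a onto {4:a}
drop 6:c onto {2:x}
drop 7:x onto {5:a, 6:c}
drop 8:x onto {7:x}
ground layer = {0:x}
drop-orders for the pieces not yet dropped (sum over which currently-grounded one goes next):
  1 to go: {8} 1
  2 to go: {7,8} 1
  3 to go: {5,7,8} 1  {6,7,8} 1
  4 to go: {4,5,7,8} 1  {5,6,7,8} 2
  5 to go: {3,4,5,7,8} 1  {4,5,6,7,8} 3
  6 to go: {3,4,5,6,7,8} 4
  7 to go: {2,3,4,5,6,7,8} 4
  if 0:x drops first: 4 orders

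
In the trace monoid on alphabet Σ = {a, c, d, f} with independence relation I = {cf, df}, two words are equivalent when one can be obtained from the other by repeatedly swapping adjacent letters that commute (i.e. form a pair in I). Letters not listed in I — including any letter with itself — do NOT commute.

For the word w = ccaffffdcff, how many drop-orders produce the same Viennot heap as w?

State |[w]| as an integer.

28

drop 0:c onto floor
drop 1:c onto {0:c}
drop 2:a onto {1:c}
drop 3:f onto {2:a}
drop 4:f onto {3:f}
drop 5:f onto {4:f}
drop 6:f onto {5:f}
drop 7:d onto {2:a}
drop 8:c onto {7:d}
drop 9:f onto {6:f}
drop 10:f onto {9:f}
ground layer = {0:c}
drop-orders for the pieces not yet dropped (sum over which currently-grounded one goes next):
  1 to go: {8} 1  {10} 1
  2 to go: {7,8} 1  {8,10} 2  {9,10} 1
  3 to go: {6,9,10} 1  {7,8,10} 3  {8,9,10} 3
  4 to go: {5,6,9,10} 1  {6,8,9,10} 4  {7,8,9,10} 6
  5 to go: {4,5,6,9,10} 1  {5,6,8,9,10} 5  {6,7,8,9,10} 10
  6 to go: {3,4,5,6,9,10} 1  {4,5,6,8,9,10} 6  {5,6,7,8,9,10} 15
  7 to go: {3,4,5,6,8,9,10} 7  {4,5,6,7,8,9,10} 21
  8 to go: {3,4,5,6,7,8,9,10} 28
  9 to go: {2,3,4,5,6,7,8,9,10} 28
  if 0:c drops first: 28 orders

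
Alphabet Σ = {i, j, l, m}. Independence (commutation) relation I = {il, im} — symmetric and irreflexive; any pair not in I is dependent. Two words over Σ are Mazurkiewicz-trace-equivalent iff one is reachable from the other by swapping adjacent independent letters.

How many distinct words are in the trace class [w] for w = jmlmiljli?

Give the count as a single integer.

10

drop 0:j onto floor
drop 1:m onto {0:j}
drop 2:l onto {1:m}
drop 3:m onto {2:l}
drop 4:i onto {0:j}
drop 5:l onto {3:m}
drop 6:j onto {4:i, 5:l}
drop 7:l onto {6:j}
drop 8:i onto {6:j}
ground layer = {0:j}
drop-orders for the pieces not yet dropped (sum over which currently-grounded one goes next):
  1 to go: {7} 1  {8} 1
  2 to go: {7,8} 2
  3 to go: {6,7,8} 2
  4 to go: {4,6,7,8} 2  {5,6,7,8} 2
  5 to go: {3,5,6,7,8} 2  {4,5,6,7,8} 4
  6 to go: {2,3,5,6,7,8} 2  {3,4,5,6,7,8} 6
  7 to go: {1,2,3,5,6,7,8} 2  {2,3,4,5,6,7,8} 8
  if 0:j drops first: 10 orders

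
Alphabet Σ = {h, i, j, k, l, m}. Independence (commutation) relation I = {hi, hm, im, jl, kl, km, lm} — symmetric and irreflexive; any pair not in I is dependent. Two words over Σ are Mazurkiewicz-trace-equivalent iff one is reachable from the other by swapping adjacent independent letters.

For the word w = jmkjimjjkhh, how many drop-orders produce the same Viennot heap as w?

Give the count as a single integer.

0(j) covers ∅
1(m) covers 0:j
2(k) covers 0:j
3(j) covers 1:m, 2:k
4(i) covers 3:j
5(m) covers 3:j
6(j) covers 4:i, 5:m
7(j) covers 6:j
8(k) covers 7:j
9(h) covers 8:k
10(h) covers 9:h
floor of heap: 0:j
completions by unplaced set U, small U first (add the entries for U minus each lowest piece of U):
  |U|=1: {10}:1
  |U|=2: {9,10}:1
  |U|=3: {8,9,10}:1
  |U|=4: {7,8,9,10}:1
  |U|=5: {6,7,8,9,10}:1
  |U|=6: {4,6,7,8,9,10}:1  {5,6,7,8,9,10}:1
  |U|=7: {4,5,6,7,8,9,10}:2
  |U|=8: {3,4,5,6,7,8,9,10}:2
  |U|=9: {1,3,4,5,6,7,8,9,10}:2  {2,3,4,5,6,7,8,9,10}:2
  start at 0(j): 4

4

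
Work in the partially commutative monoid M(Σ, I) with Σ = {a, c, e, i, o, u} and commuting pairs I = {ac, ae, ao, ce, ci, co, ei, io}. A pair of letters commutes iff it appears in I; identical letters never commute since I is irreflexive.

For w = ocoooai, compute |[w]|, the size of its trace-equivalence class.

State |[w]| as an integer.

piece 0:o — minimal
piece 1:c — minimal
piece 2:o rests on {0:o}
piece 3:o rests on {2:o}
piece 4:o rests on {3:o}
piece 5:a — minimal
piece 6:i rests on {5:a}
minimal pieces: {0:o, 1:c, 5:a}
ways to finish when only these pieces remain (= sum over removing one remaining piece with nothing left below it):
  1 left: {1}→1  {4}→1  {6}→1
  2 left: {1,4}→2  {1,6}→2  {3,4}→1  {4,6}→2  {5,6}→1
  3 left: {1,3,4}→3  {1,4,6}→6  {1,5,6}→3  {2,3,4}→1  {3,4,6}→3  {4,5,6}→3
  4 left: {0,2,3,4}→1  {1,2,3,4}→4  {1,3,4,6}→12  {1,4,5,6}→12  {2,3,4,6}→4  {3,4,5,6}→6
  5 left: {0,1,2,3,4}→5  {0,2,3,4,6}→5  {1,2,3,4,6}→20  {1,3,4,5,6}→30  {2,3,4,5,6}→10
  placing 0:o first → 60 extensions
  placing 1:c first → 15 extensions
  placing 5:a first → 30 extensions
total linear extensions = 105

105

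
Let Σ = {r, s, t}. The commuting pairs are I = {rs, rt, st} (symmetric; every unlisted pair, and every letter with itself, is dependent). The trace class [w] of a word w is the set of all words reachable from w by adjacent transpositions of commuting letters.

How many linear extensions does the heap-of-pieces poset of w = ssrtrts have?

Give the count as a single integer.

210

#0=s has no predecessor
#1=s depends on [0:s]
#2=r has no predecessor
#3=t has no predecessor
#4=r depends on [2:r]
#5=t depends on [3:t]
#6=s depends on [1:s]
sources: [0:s, 2:r, 3:t]
N(rest) = Σ N(rest − s) over sources s of rest; N(one piece) = 1:
  size 1 → [4]=1  [5]=1  [6]=1
  size 2 → [1,6]=1  [2,4]=1  [3,5]=1  [4,5]=2  [4,6]=2  [5,6]=2
  size 3 → [0,1,6]=1  [1,4,6]=3  [1,5,6]=3  [2,4,5]=3  [2,4,6]=3  [3,4,5]=3  [3,5,6]=3  [4,5,6]=6
  size 4 → [0,1,4,6]=4  [0,1,5,6]=4  [1,2,4,6]=6  [1,3,5,6]=6  [1,4,5,6]=12  [2,3,4,5]=6  [2,4,5,6]=12  [3,4,5,6]=12
  size 5 → [0,1,2,4,6]=10  [0,1,3,5,6]=10  [0,1,4,5,6]=20  [1,2,4,5,6]=30  [1,3,4,5,6]=30  [2,3,4,5,6]=30
  first=0(s) contributes 90
  first=2(r) contributes 60
  first=3(t) contributes 60
|[w]| = 210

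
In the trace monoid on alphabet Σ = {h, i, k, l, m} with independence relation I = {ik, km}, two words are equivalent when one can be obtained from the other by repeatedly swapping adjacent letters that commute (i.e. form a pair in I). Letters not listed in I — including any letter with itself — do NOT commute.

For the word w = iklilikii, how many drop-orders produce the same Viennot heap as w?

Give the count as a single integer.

8

#0=i has no predecessor
#1=k has no predecessor
#2=l depends on [0:i, 1:k]
#3=i depends on [2:l]
#4=l depends on [3:i]
#5=i depends on [4:l]
#6=k depends on [4:l]
#7=i depends on [5:i]
#8=i depends on [7:i]
sources: [0:i, 1:k]
N(rest) = Σ N(rest − s) over sources s of rest; N(one piece) = 1:
  size 1 → [6]=1  [8]=1
  size 2 → [6,8]=2  [7,8]=1
  size 3 → [5,7,8]=1  [6,7,8]=3
  size 4 → [5,6,7,8]=4
  size 5 → [4,5,6,7,8]=4
  size 6 → [3,4,5,6,7,8]=4
  size 7 → [2,3,4,5,6,7,8]=4
  first=0(i) contributes 4
  first=1(k) contributes 4
|[w]| = 8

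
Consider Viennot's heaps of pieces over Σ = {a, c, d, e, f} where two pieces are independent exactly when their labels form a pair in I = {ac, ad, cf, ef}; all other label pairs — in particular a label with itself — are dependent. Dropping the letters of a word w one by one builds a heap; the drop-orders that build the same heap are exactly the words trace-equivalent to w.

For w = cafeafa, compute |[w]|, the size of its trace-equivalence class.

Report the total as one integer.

5

0(c) covers ∅
1(a) covers ∅
2(f) covers 1:a
3(e) covers 0:c, 1:a
4(a) covers 2:f, 3:e
5(f) covers 4:a
6(a) covers 5:f
floor of heap: 0:c, 1:a
completions by unplaced set U, small U first (add the entries for U minus each lowest piece of U):
  |U|=1: {6}:1
  |U|=2: {5,6}:1
  |U|=3: {4,5,6}:1
  |U|=4: {2,4,5,6}:1  {3,4,5,6}:1
  |U|=5: {0,3,4,5,6}:1  {2,3,4,5,6}:2
  start at 0(c): 2
  start at 1(a): 3
sum over floor = 5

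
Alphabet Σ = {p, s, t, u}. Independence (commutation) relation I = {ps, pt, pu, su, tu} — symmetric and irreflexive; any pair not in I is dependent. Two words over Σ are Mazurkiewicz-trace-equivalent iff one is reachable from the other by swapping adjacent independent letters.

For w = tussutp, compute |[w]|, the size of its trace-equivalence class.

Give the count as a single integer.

105

piece 0:t — minimal
piece 1:u — minimal
piece 2:s rests on {0:t}
piece 3:s rests on {2:s}
piece 4:u rests on {1:u}
piece 5:t rests on {3:s}
piece 6:p — minimal
minimal pieces: {0:t, 1:u, 6:p}
ways to finish when only these pieces remain (= sum over removing one remaining piece with nothing left below it):
  1 left: {4}→1  {5}→1  {6}→1
  2 left: {1,4}→1  {3,5}→1  {4,5}→2  {4,6}→2  {5,6}→2
  3 left: {1,4,5}→3  {1,4,6}→3  {2,3,5}→1  {3,4,5}→3  {3,5,6}→3  {4,5,6}→6
  4 left: {0,2,3,5}→1  {1,3,4,5}→6  {1,4,5,6}→12  {2,3,4,5}→4  {2,3,5,6}→4  {3,4,5,6}→12
  5 left: {0,2,3,4,5}→5  {0,2,3,5,6}→5  {1,2,3,4,5}→10  {1,3,4,5,6}→30  {2,3,4,5,6}→20
  placing 0:t first → 60 extensions
  placing 1:u first → 30 extensions
  placing 6:p first → 15 extensions
total linear extensions = 105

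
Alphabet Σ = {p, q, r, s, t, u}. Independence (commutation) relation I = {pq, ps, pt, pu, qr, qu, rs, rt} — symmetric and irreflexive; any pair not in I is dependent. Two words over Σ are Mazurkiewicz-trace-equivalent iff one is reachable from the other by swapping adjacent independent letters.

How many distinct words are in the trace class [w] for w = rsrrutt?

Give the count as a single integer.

4

drop 0:r onto floor
drop 1:s onto floor
drop 2:r onto {0:r}
drop 3:r onto {2:r}
drop 4:u onto {1:s, 3:r}
drop 5:t onto {4:u}
drop 6:t onto {5:t}
ground layer = {0:r, 1:s}
drop-orders for the pieces not yet dropped (sum over which currently-grounded one goes next):
  1 to go: {6} 1
  2 to go: {5,6} 1
  3 to go: {4,5,6} 1
  4 to go: {1,4,5,6} 1  {3,4,5,6} 1
  5 to go: {1,3,4,5,6} 2  {2,3,4,5,6} 1
  if 0:r drops first: 3 orders
  if 1:s drops first: 1 orders
heap linearizations: 4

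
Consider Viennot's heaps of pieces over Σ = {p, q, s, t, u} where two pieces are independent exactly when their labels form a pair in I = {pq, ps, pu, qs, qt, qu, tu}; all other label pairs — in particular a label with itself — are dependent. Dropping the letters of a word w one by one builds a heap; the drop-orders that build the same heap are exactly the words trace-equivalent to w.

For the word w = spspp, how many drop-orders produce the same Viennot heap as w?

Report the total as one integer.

0(s) covers ∅
1(p) covers ∅
2(s) covers 0:s
3(p) covers 1:p
4(p) covers 3:p
floor of heap: 0:s, 1:p
completions by unplaced set U, small U first (add the entries for U minus each lowest piece of U):
  |U|=1: {2}:1  {4}:1
  |U|=2: {0,2}:1  {2,4}:2  {3,4}:1
  |U|=3: {0,2,4}:3  {1,3,4}:1  {2,3,4}:3
  start at 0(s): 4
  start at 1(p): 6
sum over floor = 10

10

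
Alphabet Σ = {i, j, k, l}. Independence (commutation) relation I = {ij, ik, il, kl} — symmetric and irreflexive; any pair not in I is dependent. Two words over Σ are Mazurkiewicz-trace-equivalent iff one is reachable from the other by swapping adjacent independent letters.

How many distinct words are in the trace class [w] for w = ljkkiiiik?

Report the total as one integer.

126

drop 0:l onto floor
drop 1:j onto {0:l}
drop 2:k onto {1:j}
drop 3:k onto {2:k}
drop 4:i onto floor
drop 5:i onto {4:i}
drop 6:i onto {5:i}
drop 7:i onto {6:i}
drop 8:k onto {3:k}
ground layer = {0:l, 4:i}
drop-orders for the pieces not yet dropped (sum over which currently-grounded one goes next):
  1 to go: {7} 1  {8} 1
  2 to go: {3,8} 1  {6,7} 1  {7,8} 2
  3 to go: {2,3,8} 1  {3,7,8} 3  {5,6,7} 1  {6,7,8} 3
  4 to go: {1,2,3,8} 1  {2,3,7,8} 4  {3,6,7,8} 6  {4,5,6,7} 1  {5,6,7,8} 4
  5 to go: {0,1,2,3,8} 1  {1,2,3,7,8} 5  {2,3,6,7,8} 10  {3,5,6,7,8} 10  {4,5,6,7,8} 5
  6 to go: {0,1,2,3,7,8} 6  {1,2,3,6,7,8} 15  {2,3,5,6,7,8} 20  {3,4,5,6,7,8} 15
  7 to go: {0,1,2,3,6,7,8} 21  {1,2,3,5,6,7,8} 35  {2,3,4,5,6,7,8} 35
  if 0:l drops first: 70 orders
  if 4:i drops first: 56 orders
heap linearizations: 126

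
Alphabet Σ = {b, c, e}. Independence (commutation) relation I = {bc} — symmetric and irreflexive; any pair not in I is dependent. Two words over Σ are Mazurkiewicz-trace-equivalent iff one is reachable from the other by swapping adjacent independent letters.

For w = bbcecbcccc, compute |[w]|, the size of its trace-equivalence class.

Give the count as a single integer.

18

drop 0:b onto floor
drop 1:b onto {0:b}
drop 2:c onto floor
drop 3:e onto {1:b, 2:c}
drop 4:c onto {3:e}
drop 5:b onto {3:e}
drop 6:c onto {4:c}
drop 7:c onto {6:c}
drop 8:c onto {7:c}
drop 9:c onto {8:c}
ground layer = {0:b, 2:c}
drop-orders for the pieces not yet dropped (sum over which currently-grounded one goes next):
  1 to go: {5} 1  {9} 1
  2 to go: {5,9} 2  {8,9} 1
  3 to go: {5,8,9} 3  {7,8,9} 1
  4 to go: {5,7,8,9} 4  {6,7,8,9} 1
  5 to go: {4,6,7,8,9} 1  {5,6,7,8,9} 5
  6 to go: {4,5,6,7,8,9} 6
  7 to go: {3,4,5,6,7,8,9} 6
  8 to go: {1,3,4,5,6,7,8,9} 6  {2,3,4,5,6,7,8,9} 6
  if 0:b drops first: 12 orders
  if 2:c drops first: 6 orders
heap linearizations: 18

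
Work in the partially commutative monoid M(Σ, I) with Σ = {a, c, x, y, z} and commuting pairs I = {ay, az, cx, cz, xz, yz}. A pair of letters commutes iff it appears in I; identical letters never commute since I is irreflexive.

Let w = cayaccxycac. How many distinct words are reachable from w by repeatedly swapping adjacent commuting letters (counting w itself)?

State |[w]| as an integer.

9

#0=c has no predecessor
#1=a depends on [0:c]
#2=y depends on [0:c]
#3=a depends on [1:a]
#4=c depends on [2:y, 3:a]
#5=c depends on [4:c]
#6=x depends on [2:y, 3:a]
#7=y depends on [5:c, 6:x]
#8=c depends on [7:y]
#9=a depends on [8:c]
#10=c depends on [9:a]
sources: [0:c]
N(rest) = Σ N(rest − s) over sources s of rest; N(one piece) = 1:
  size 1 → [10]=1
  size 2 → [9,10]=1
  size 3 → [8,9,10]=1
  size 4 → [7,8,9,10]=1
  size 5 → [5,7,8,9,10]=1  [6,7,8,9,10]=1
  size 6 → [4,5,7,8,9,10]=1  [5,6,7,8,9,10]=2
  size 7 → [4,5,6,7,8,9,10]=3
  size 8 → [2,4,5,6,7,8,9,10]=3  [3,4,5,6,7,8,9,10]=3
  size 9 → [1,3,4,5,6,7,8,9,10]=3  [2,3,4,5,6,7,8,9,10]=6
  first=0(c) contributes 9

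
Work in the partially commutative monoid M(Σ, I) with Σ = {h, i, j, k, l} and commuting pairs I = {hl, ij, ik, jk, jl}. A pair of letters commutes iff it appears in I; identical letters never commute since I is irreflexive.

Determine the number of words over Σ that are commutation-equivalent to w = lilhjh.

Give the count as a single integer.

4

piece 0:l — minimal
piece 1:i rests on {0:l}
piece 2:l rests on {1:i}
piece 3:h rests on {1:i}
piece 4:j rests on {3:h}
piece 5:h rests on {4:j}
minimal pieces: {0:l}
ways to finish when only these pieces remain (= sum over removing one remaining piece with nothing left below it):
  1 left: {2}→1  {5}→1
  2 left: {2,5}→2  {4,5}→1
  3 left: {2,4,5}→3  {3,4,5}→1
  4 left: {2,3,4,5}→4
  placing 0:l first → 4 extensions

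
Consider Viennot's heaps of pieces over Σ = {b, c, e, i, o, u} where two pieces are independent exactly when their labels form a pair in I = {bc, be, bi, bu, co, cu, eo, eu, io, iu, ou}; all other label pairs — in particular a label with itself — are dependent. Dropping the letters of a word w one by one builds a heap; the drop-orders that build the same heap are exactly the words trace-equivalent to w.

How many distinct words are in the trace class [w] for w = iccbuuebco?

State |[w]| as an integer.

0(i) covers ∅
1(c) covers 0:i
2(c) covers 1:c
3(b) covers ∅
4(u) covers ∅
5(u) covers 4:u
6(e) covers 2:c
7(b) covers 3:b
8(c) covers 6:e
9(o) covers 7:b
floor of heap: 0:i, 3:b, 4:u
completions by unplaced set U, small U first (add the entries for U minus each lowest piece of U):
  |U|=1: {5}:1  {8}:1  {9}:1
  |U|=2: {4,5}:1  {5,8}:2  {5,9}:2  {6,8}:1  {7,9}:1  {8,9}:2
  |U|=3: {2,6,8}:1  {3,7,9}:1  {4,5,8}:3  {4,5,9}:3  {5,6,8}:3  {5,7,9}:3  {5,8,9}:6  {6,8,9}:3  {7,8,9}:3
  |U|=4: {1,2,6,8}:1  {2,5,6,8}:4  {2,6,8,9}:4  {3,5,7,9}:4  {3,7,8,9}:4  {4,5,6,8}:6  {4,5,7,9}:6  {4,5,8,9}:12  {5,6,8,9}:12  {5,7,8,9}:12  {6,7,8,9}:6
  |U|=5: {0,1,2,6,8}:1  {1,2,5,6,8}:5  {1,2,6,8,9}:5  {2,4,5,6,8}:10  {2,5,6,8,9}:20  {2,6,7,8,9}:10  {3,4,5,7,9}:10  {3,5,7,8,9}:20  {3,6,7,8,9}:10  {4,5,6,8,9}:30  {4,5,7,8,9}:30  {5,6,7,8,9}:30
  |U|=6: {0,1,2,5,6,8}:6  {0,1,2,6,8,9}:6  {1,2,4,5,6,8}:15  {1,2,5,6,8,9}:30  {1,2,6,7,8,9}:15  {2,3,6,7,8,9}:20  {2,4,5,6,8,9}:60  {2,5,6,7,8,9}:60  {3,4,5,7,8,9}:60  {3,5,6,7,8,9}:60  {4,5,6,7,8,9}:90
  |U|=7: {0,1,2,4,5,6,8}:21  {0,1,2,5,6,8,9}:42  {0,1,2,6,7,8,9}:21  {1,2,3,6,7,8,9}:35  {1,2,4,5,6,8,9}:105  {1,2,5,6,7,8,9}:105  {2,3,5,6,7,8,9}:140  {2,4,5,6,7,8,9}:210  {3,4,5,6,7,8,9}:210
  |U|=8: {0,1,2,3,6,7,8,9}:56  {0,1,2,4,5,6,8,9}:168  {0,1,2,5,6,7,8,9}:168  {1,2,3,5,6,7,8,9}:280  {1,2,4,5,6,7,8,9}:420  {2,3,4,5,6,7,8,9}:560
  start at 0(i): 1260
  start at 3(b): 756
  start at 4(u): 504
sum over floor = 2520

2520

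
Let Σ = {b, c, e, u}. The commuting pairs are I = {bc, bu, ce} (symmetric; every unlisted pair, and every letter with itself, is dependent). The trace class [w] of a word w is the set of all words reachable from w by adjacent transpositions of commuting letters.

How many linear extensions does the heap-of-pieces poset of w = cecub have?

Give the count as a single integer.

drop 0:c onto floor
drop 1:e onto floor
drop 2:c onto {0:c}
drop 3:u onto {1:e, 2:c}
drop 4:b onto {1:e}
ground layer = {0:c, 1:e}
drop-orders for the pieces not yet dropped (sum over which currently-grounded one goes next):
  1 to go: {3} 1  {4} 1
  2 to go: {2,3} 1  {3,4} 2
  3 to go: {0,2,3} 1  {1,3,4} 2  {2,3,4} 3
  if 0:c drops first: 5 orders
  if 1:e drops first: 4 orders
heap linearizations: 9

9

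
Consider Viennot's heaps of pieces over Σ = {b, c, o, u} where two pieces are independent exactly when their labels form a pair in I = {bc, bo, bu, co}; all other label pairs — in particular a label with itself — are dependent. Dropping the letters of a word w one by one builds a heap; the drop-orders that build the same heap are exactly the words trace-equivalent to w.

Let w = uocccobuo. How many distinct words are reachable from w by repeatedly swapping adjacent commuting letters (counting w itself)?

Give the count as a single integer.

piece 0:u — minimal
piece 1:o rests on {0:u}
piece 2:c rests on {0:u}
piece 3:c rests on {2:c}
piece 4:c rests on {3:c}
piece 5:o rests on {1:o}
piece 6:b — minimal
piece 7:u rests on {4:c, 5:o}
piece 8:o rests on {7:u}
minimal pieces: {0:u, 6:b}
ways to finish when only these pieces remain (= sum over removing one remaining piece with nothing left below it):
  1 left: {6}→1  {8}→1
  2 left: {6,8}→2  {7,8}→1
  3 left: {4,7,8}→1  {5,7,8}→1  {6,7,8}→3
  4 left: {1,5,7,8}→1  {3,4,7,8}→1  {4,5,7,8}→2  {4,6,7,8}→4  {5,6,7,8}→4
  5 left: {1,4,5,7,8}→3  {1,5,6,7,8}→5  {2,3,4,7,8}→1  {3,4,5,7,8}→3  {3,4,6,7,8}→5  {4,5,6,7,8}→10
  6 left: {1,3,4,5,7,8}→6  {1,4,5,6,7,8}→18  {2,3,4,5,7,8}→4  {2,3,4,6,7,8}→6  {3,4,5,6,7,8}→18
  7 left: {1,2,3,4,5,7,8}→10  {1,3,4,5,6,7,8}→42  {2,3,4,5,6,7,8}→28
  placing 0:u first → 80 extensions
  placing 6:b first → 10 extensions
total linear extensions = 90

90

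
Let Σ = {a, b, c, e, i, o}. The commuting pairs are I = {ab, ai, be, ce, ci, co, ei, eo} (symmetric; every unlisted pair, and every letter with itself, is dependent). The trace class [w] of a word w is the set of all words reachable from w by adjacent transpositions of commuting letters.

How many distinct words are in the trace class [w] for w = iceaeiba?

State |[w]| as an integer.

107

#0=i has no predecessor
#1=c has no predecessor
#2=e has no predecessor
#3=a depends on [1:c, 2:e]
#4=e depends on [3:a]
#5=i depends on [0:i]
#6=b depends on [1:c, 5:i]
#7=a depends on [4:e]
sources: [0:i, 1:c, 2:e]
N(rest) = Σ N(rest − s) over sources s of rest; N(one piece) = 1:
  size 1 → [6]=1  [7]=1
  size 2 → [4,7]=1  [5,6]=1  [6,7]=2
  size 3 → [0,5,6]=1  [3,4,7]=1  [4,6,7]=3  [5,6,7]=3
  size 4 → [0,5,6,7]=4  [2,3,4,7]=1  [3,4,6,7]=4  [4,5,6,7]=6
  size 5 → [0,4,5,6,7]=10  [1,3,4,6,7]=4  [2,3,4,6,7]=5  [3,4,5,6,7]=10
  size 6 → [0,3,4,5,6,7]=20  [1,2,3,4,6,7]=9  [1,3,4,5,6,7]=14  [2,3,4,5,6,7]=15
  first=0(i) contributes 38
  first=1(c) contributes 35
  first=2(e) contributes 34
|[w]| = 107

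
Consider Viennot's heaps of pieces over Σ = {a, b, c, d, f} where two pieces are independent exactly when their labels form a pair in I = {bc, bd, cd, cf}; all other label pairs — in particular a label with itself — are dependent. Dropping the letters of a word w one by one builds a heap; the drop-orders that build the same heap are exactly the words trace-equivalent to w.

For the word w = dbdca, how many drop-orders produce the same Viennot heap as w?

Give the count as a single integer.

12

piece 0:d — minimal
piece 1:b — minimal
piece 2:d rests on {0:d}
piece 3:c — minimal
piece 4:a rests on {1:b, 2:d, 3:c}
minimal pieces: {0:d, 1:b, 3:c}
ways to finish when only these pieces remain (= sum over removing one remaining piece with nothing left below it):
  1 left: {4}→1
  2 left: {1,4}→1  {2,4}→1  {3,4}→1
  3 left: {0,2,4}→1  {1,2,4}→2  {1,3,4}→2  {2,3,4}→2
  placing 0:d first → 6 extensions
  placing 1:b first → 3 extensions
  placing 3:c first → 3 extensions
total linear extensions = 12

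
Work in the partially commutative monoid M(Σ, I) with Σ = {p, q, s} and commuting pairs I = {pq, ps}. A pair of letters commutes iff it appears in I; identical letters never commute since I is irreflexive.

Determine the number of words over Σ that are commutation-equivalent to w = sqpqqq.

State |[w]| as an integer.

6

drop 0:s onto floor
drop 1:q onto {0:s}
drop 2:p onto floor
drop 3:q onto {1:q}
drop 4:q onto {3:q}
drop 5:q onto {4:q}
ground layer = {0:s, 2:p}
drop-orders for the pieces not yet dropped (sum over which currently-grounded one goes next):
  1 to go: {2} 1  {5} 1
  2 to go: {2,5} 2  {4,5} 1
  3 to go: {2,4,5} 3  {3,4,5} 1
  4 to go: {1,3,4,5} 1  {2,3,4,5} 4
  if 0:s drops first: 5 orders
  if 2:p drops first: 1 orders
heap linearizations: 6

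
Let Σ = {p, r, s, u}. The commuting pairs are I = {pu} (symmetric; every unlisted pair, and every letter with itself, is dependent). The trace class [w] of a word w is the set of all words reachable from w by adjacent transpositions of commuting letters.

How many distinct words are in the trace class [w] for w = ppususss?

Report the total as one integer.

3

drop 0:p onto floor
drop 1:p onto {0:p}
drop 2:u onto floor
drop 3:s onto {1:p, 2:u}
drop 4:u onto {3:s}
drop 5:s onto {4:u}
drop 6:s onto {5:s}
drop 7:s onto {6:s}
ground layer = {0:p, 2:u}
drop-orders for the pieces not yet dropped (sum over which currently-grounded one goes next):
  1 to go: {7} 1
  2 to go: {6,7} 1
  3 to go: {5,6,7} 1
  4 to go: {4,5,6,7} 1
  5 to go: {3,4,5,6,7} 1
  6 to go: {1,3,4,5,6,7} 1  {2,3,4,5,6,7} 1
  if 0:p drops first: 2 orders
  if 2:u drops first: 1 orders
heap linearizations: 3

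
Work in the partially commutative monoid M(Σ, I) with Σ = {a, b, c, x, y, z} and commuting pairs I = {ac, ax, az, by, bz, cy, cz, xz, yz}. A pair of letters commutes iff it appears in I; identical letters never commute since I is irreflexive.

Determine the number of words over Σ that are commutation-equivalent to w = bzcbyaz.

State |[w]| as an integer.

piece 0:b — minimal
piece 1:z — minimal
piece 2:c rests on {0:b}
piece 3:b rests on {2:c}
piece 4:y — minimal
piece 5:a rests on {3:b, 4:y}
piece 6:z rests on {1:z}
minimal pieces: {0:b, 1:z, 4:y}
ways to finish when only these pieces remain (= sum over removing one remaining piece with nothing left below it):
  1 left: {5}→1  {6}→1
  2 left: {1,6}→1  {3,5}→1  {4,5}→1  {5,6}→2
  3 left: {1,5,6}→3  {2,3,5}→1  {3,4,5}→2  {3,5,6}→3  {4,5,6}→3
  4 left: {0,2,3,5}→1  {1,3,5,6}→6  {1,4,5,6}→6  {2,3,4,5}→3  {2,3,5,6}→4  {3,4,5,6}→8
  5 left: {0,2,3,4,5}→4  {0,2,3,5,6}→5  {1,2,3,5,6}→10  {1,3,4,5,6}→20  {2,3,4,5,6}→15
  placing 0:b first → 45 extensions
  placing 1:z first → 24 extensions
  placing 4:y first → 15 extensions
total linear extensions = 84

84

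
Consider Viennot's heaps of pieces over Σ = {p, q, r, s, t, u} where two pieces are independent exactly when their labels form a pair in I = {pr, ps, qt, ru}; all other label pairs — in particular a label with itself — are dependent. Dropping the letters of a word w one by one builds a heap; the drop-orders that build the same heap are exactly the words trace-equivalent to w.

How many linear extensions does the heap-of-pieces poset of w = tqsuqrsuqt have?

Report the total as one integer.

4

0(t) covers ∅
1(q) covers ∅
2(s) covers 0:t, 1:q
3(u) covers 2:s
4(q) covers 3:u
5(r) covers 4:q
6(s) covers 5:r
7(u) covers 6:s
8(q) covers 7:u
9(t) covers 7:u
floor of heap: 0:t, 1:q
completions by unplaced set U, small U first (add the entries for U minus each lowest piece of U):
  |U|=1: {8}:1  {9}:1
  |U|=2: {8,9}:2
  |U|=3: {7,8,9}:2
  |U|=4: {6,7,8,9}:2
  |U|=5: {5,6,7,8,9}:2
  |U|=6: {4,5,6,7,8,9}:2
  |U|=7: {3,4,5,6,7,8,9}:2
  |U|=8: {2,3,4,5,6,7,8,9}:2
  start at 0(t): 2
  start at 1(q): 2
sum over floor = 4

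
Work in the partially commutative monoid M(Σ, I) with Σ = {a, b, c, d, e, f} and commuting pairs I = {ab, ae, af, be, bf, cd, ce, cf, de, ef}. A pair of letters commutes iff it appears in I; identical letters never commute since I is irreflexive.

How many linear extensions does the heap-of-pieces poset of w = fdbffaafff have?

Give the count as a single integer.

piece 0:f — minimal
piece 1:d rests on {0:f}
piece 2:b rests on {1:d}
piece 3:f rests on {1:d}
piece 4:f rests on {3:f}
piece 5:a rests on {1:d}
piece 6:a rests on {5:a}
piece 7:f rests on {4:f}
piece 8:f rests on {7:f}
piece 9:f rests on {8:f}
minimal pieces: {0:f}
ways to finish when only these pieces remain (= sum over removing one remaining piece with nothing left below it):
  1 left: {2}→1  {6}→1  {9}→1
  2 left: {2,6}→2  {2,9}→2  {5,6}→1  {6,9}→2  {8,9}→1
  3 left: {2,5,6}→3  {2,6,9}→6  {2,8,9}→3  {5,6,9}→3  {6,8,9}→3  {7,8,9}→1
  4 left: {2,5,6,9}→12  {2,6,8,9}→12  {2,7,8,9}→4  {4,7,8,9}→1  {5,6,8,9}→6  {6,7,8,9}→4
  5 left: {2,4,7,8,9}→5  {2,5,6,8,9}→30  {2,6,7,8,9}→20  {3,4,7,8,9}→1  {4,6,7,8,9}→5  {5,6,7,8,9}→10
  6 left: {2,3,4,7,8,9}→6  {2,4,6,7,8,9}→30  {2,5,6,7,8,9}→60  {3,4,6,7,8,9}→6  {4,5,6,7,8,9}→15
  7 left: {2,3,4,6,7,8,9}→42  {2,4,5,6,7,8,9}→105  {3,4,5,6,7,8,9}→21
  8 left: {2,3,4,5,6,7,8,9}→168
  placing 0:f first → 168 extensions

168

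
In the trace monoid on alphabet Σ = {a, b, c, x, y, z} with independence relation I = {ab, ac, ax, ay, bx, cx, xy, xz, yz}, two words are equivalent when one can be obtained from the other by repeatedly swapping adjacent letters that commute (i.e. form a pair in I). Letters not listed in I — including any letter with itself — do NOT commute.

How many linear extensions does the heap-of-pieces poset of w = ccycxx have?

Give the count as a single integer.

piece 0:c — minimal
piece 1:c rests on {0:c}
piece 2:y rests on {1:c}
piece 3:c rests on {2:y}
piece 4:x — minimal
piece 5:x rests on {4:x}
minimal pieces: {0:c, 4:x}
ways to finish when only these pieces remain (= sum over removing one remaining piece with nothing left below it):
  1 left: {3}→1  {5}→1
  2 left: {2,3}→1  {3,5}→2  {4,5}→1
  3 left: {1,2,3}→1  {2,3,5}→3  {3,4,5}→3
  4 left: {0,1,2,3}→1  {1,2,3,5}→4  {2,3,4,5}→6
  placing 0:c first → 10 extensions
  placing 4:x first → 5 extensions
total linear extensions = 15

15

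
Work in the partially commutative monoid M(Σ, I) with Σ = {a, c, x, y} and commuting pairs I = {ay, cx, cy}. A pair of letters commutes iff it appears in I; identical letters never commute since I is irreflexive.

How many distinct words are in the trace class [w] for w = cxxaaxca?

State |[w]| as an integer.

6

piece 0:c — minimal
piece 1:x — minimal
piece 2:x rests on {1:x}
piece 3:a rests on {0:c, 2:x}
piece 4:a rests on {3:a}
piece 5:x rests on {4:a}
piece 6:c rests on {4:a}
piece 7:a rests on {5:x, 6:c}
minimal pieces: {0:c, 1:x}
ways to finish when only these pieces remain (= sum over removing one remaining piece with nothing left below it):
  1 left: {7}→1
  2 left: {5,7}→1  {6,7}→1
  3 left: {5,6,7}→2
  4 left: {4,5,6,7}→2
  5 left: {3,4,5,6,7}→2
  6 left: {0,3,4,5,6,7}→2  {2,3,4,5,6,7}→2
  placing 0:c first → 2 extensions
  placing 1:x first → 4 extensions
total linear extensions = 6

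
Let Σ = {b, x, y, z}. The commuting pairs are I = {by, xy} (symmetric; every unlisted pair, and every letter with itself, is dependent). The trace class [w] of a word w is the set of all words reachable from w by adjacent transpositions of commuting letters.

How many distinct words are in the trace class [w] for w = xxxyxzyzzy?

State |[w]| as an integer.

5

#0=x has no predecessor
#1=x depends on [0:x]
#2=x depends on [1:x]
#3=y has no predecessor
#4=x depends on [2:x]
#5=z depends on [3:y, 4:x]
#6=y depends on [5:z]
#7=z depends on [6:y]
#8=z depends on [7:z]
#9=y depends on [8:z]
sources: [0:x, 3:y]
N(rest) = Σ N(rest − s) over sources s of rest; N(one piece) = 1:
  size 1 → [9]=1
  size 2 → [8,9]=1
  size 3 → [7,8,9]=1
  size 4 → [6,7,8,9]=1
  size 5 → [5,6,7,8,9]=1
  size 6 → [3,5,6,7,8,9]=1  [4,5,6,7,8,9]=1
  size 7 → [2,4,5,6,7,8,9]=1  [3,4,5,6,7,8,9]=2
  size 8 → [1,2,4,5,6,7,8,9]=1  [2,3,4,5,6,7,8,9]=3
  first=0(x) contributes 4
  first=3(y) contributes 1
|[w]| = 5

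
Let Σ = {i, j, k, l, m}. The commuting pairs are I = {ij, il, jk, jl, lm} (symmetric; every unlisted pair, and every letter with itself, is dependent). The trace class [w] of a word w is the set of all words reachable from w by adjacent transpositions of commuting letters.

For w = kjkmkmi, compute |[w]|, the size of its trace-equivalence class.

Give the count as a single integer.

0(k) covers ∅
1(j) covers ∅
2(k) covers 0:k
3(m) covers 1:j, 2:k
4(k) covers 3:m
5(m) covers 4:k
6(i) covers 5:m
floor of heap: 0:k, 1:j
completions by unplaced set U, small U first (add the entries for U minus each lowest piece of U):
  |U|=1: {6}:1
  |U|=2: {5,6}:1
  |U|=3: {4,5,6}:1
  |U|=4: {3,4,5,6}:1
  |U|=5: {1,3,4,5,6}:1  {2,3,4,5,6}:1
  start at 0(k): 2
  start at 1(j): 1
sum over floor = 3

3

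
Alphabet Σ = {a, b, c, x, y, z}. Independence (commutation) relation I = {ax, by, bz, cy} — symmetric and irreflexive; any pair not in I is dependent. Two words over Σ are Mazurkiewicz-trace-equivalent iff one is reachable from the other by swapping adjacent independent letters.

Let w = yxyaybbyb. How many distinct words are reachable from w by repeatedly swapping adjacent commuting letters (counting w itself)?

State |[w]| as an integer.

drop 0:y onto floor
drop 1:x onto {0:y}
drop 2:y onto {1:x}
drop 3:a onto {2:y}
drop 4:y onto {3:a}
drop 5:b onto {3:a}
drop 6:b onto {5:b}
drop 7:y onto {4:y}
drop 8:b onto {6:b}
ground layer = {0:y}
drop-orders for the pieces not yet dropped (sum over which currently-grounded one goes next):
  1 to go: {7} 1  {8} 1
  2 to go: {4,7} 1  {6,8} 1  {7,8} 2
  3 to go: {4,7,8} 3  {5,6,8} 1  {6,7,8} 3
  4 to go: {4,6,7,8} 6  {5,6,7,8} 4
  5 to go: {4,5,6,7,8} 10
  6 to go: {3,4,5,6,7,8} 10
  7 to go: {2,3,4,5,6,7,8} 10
  if 0:y drops first: 10 orders

10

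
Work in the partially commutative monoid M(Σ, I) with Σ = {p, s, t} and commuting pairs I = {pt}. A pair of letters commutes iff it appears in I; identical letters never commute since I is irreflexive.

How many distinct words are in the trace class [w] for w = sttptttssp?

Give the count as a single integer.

piece 0:s — minimal
piece 1:t rests on {0:s}
piece 2:t rests on {1:t}
piece 3:p rests on {0:s}
piece 4:t rests on {2:t}
piece 5:t rests on {4:t}
piece 6:t rests on {5:t}
piece 7:s rests on {3:p, 6:t}
piece 8:s rests on {7:s}
piece 9:p rests on {8:s}
minimal pieces: {0:s}
ways to finish when only these pieces remain (= sum over removing one remaining piece with nothing left below it):
  1 left: {9}→1
  2 left: {8,9}→1
  3 left: {7,8,9}→1
  4 left: {3,7,8,9}→1  {6,7,8,9}→1
  5 left: {3,6,7,8,9}→2  {5,6,7,8,9}→1
  6 left: {3,5,6,7,8,9}→3  {4,5,6,7,8,9}→1
  7 left: {2,4,5,6,7,8,9}→1  {3,4,5,6,7,8,9}→4
  8 left: {1,2,4,5,6,7,8,9}→1  {2,3,4,5,6,7,8,9}→5
  placing 0:s first → 6 extensions

6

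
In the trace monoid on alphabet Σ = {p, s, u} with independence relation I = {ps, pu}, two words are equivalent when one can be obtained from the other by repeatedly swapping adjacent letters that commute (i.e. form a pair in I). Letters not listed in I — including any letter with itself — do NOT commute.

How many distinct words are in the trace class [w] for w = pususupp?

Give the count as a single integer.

56

piece 0:p — minimal
piece 1:u — minimal
piece 2:s rests on {1:u}
piece 3:u rests on {2:s}
piece 4:s rests on {3:u}
piece 5:u rests on {4:s}
piece 6:p rests on {0:p}
piece 7:p rests on {6:p}
minimal pieces: {0:p, 1:u}
ways to finish when only these pieces remain (= sum over removing one remaining piece with nothing left below it):
  1 left: {5}→1  {7}→1
  2 left: {4,5}→1  {5,7}→2  {6,7}→1
  3 left: {0,6,7}→1  {3,4,5}→1  {4,5,7}→3  {5,6,7}→3
  4 left: {0,5,6,7}→4  {2,3,4,5}→1  {3,4,5,7}→4  {4,5,6,7}→6
  5 left: {0,4,5,6,7}→10  {1,2,3,4,5}→1  {2,3,4,5,7}→5  {3,4,5,6,7}→10
  6 left: {0,3,4,5,6,7}→20  {1,2,3,4,5,7}→6  {2,3,4,5,6,7}→15
  placing 0:p first → 21 extensions
  placing 1:u first → 35 extensions
total linear extensions = 56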